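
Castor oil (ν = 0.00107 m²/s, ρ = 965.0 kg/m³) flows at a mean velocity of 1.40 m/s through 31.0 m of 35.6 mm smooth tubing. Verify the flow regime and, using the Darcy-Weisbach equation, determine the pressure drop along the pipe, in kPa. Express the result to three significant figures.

Δp ≈ 1130 kPa

Re = VD/ν = 1.40·0.03560/0.00107 = 46.6 → laminar (Re < 2300)
f = 64/Re = 1.374
h_f = f(L/D)V²/(2g) = 1.374·(31.0/0.03560)·1.40²/(2·9.81) = 119.5 m
Δp = ρg·h_f = 965.0·9.81·119.5 = 1131 kPa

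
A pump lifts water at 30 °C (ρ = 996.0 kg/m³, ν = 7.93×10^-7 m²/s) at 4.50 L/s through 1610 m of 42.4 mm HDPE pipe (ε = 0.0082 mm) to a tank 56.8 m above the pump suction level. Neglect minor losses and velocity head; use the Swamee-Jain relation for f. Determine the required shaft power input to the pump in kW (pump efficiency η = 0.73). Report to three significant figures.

V = 4Q/(πD²) = 3.187 m/s; Re = 1.70×10^5; ε/D = 1.93×10^-4; f = 0.01746
h_f = f(L/D)V²/2g = 343.3 m
Total head H = z + h_f = 56.8 + 343.3 = 400.1 m
P_hyd = ρgQH = 996.0·9.81·0.00450·400.1 = 17.59 kW
P_shaft = P_hyd/η = 17.59/0.73 = 24.10 kW

P_shaft ≈ 24.1 kW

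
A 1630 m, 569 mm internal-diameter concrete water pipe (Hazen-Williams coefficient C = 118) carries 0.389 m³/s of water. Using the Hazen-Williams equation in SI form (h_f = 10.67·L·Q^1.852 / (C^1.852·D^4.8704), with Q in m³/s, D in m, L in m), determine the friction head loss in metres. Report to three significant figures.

h_f ≈ 6.86 m

h_f = 10.67·1630·0.389^1.852 / (118^1.852·0.569^4.8704) = 6.863 m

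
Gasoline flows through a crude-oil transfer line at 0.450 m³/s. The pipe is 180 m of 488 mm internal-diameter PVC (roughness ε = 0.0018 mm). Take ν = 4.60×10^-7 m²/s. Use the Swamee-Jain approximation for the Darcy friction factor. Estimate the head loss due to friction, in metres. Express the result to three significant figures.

h_f ≈ 1.10 m

V = 4Q/(πD²) = 4·0.450/(π·0.488²) = 2.406 m/s
Re = VD/ν = 2.406·0.488/4.60×10^-7 = 2.55×10^6 → turbulent
ε/D = 0.0018/488 = 3.69×10^-6
Swamee-Jain: f = 0.01014
h_f = f(L/D)V²/(2g) = 0.01014·(180/0.488)·2.406²/(2·9.81) = 1.103 m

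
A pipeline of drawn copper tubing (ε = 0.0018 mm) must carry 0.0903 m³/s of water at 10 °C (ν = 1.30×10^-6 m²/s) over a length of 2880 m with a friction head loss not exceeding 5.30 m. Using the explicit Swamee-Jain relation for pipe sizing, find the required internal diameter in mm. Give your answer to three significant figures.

Swamee-Jain (Type III): D = 0.66·[ε^1.25·(LQ²/(gh_f))^4.75 + ν·Q^9.4·(L/(gh_f))^5.2]^0.04
LQ²/(gh_f) = 0.4517; L/(gh_f) = 55.39
Term 1 = ε^1.25·(…)^4.75 = 1.51×10^-9; Term 2 = ν·Q^9.4·(…)^5.2 = 2.31×10^-7
D = 0.66·(1.51×10^-9 + 2.31×10^-7)^0.04 = 0.3583 m = 358 mm
Check: V = 0.896 m/s, Re = 2.47×10^5, f = 0.01497, h_f = 4.92 m ≈ 5.30 m ✓

D ≈ 358 mm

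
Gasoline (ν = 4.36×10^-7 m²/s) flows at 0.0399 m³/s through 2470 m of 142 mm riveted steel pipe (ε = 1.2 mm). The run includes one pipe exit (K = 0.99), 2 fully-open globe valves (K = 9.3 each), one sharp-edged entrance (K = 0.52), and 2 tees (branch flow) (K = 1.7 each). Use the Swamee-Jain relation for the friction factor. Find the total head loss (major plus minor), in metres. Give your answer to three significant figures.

H_L ≈ 210 m

V = 4Q/(πD²) = 2.519 m/s; V²/2g = 0.3235 m
Re = 8.21×10^5, ε/D = 0.00845 → f = 0.03597 (Swamee-Jain)
Major: h_f = f(L/D)·V²/2g = 0.03597·17394·0.3235 = 202.5 m
Minor: ΣK = 23.5; h_m = ΣK·V²/2g = 7.606 m
Total H_L = 202.5 + 7.606 = 210.1 m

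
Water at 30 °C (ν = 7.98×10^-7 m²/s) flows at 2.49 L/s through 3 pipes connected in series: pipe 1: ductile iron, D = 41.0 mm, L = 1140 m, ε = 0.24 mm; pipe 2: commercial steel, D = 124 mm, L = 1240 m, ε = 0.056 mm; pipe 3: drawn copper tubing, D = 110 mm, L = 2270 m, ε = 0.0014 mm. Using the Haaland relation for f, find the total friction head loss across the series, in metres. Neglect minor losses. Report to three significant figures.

H ≈ 167 m

Pipe 1: V = 1.886 m/s, Re = 9.69×10^4, ε/D = 0.00585, f = 0.03273, h_1 = f(L/D)V²/2g = 165.0 m
Pipe 2: V = 0.2062 m/s, Re = 3.20×10^4, ε/D = 4.52×10^-4, f = 0.02403, h_2 = f(L/D)V²/2g = 0.5207 m
Pipe 3: V = 0.2620 m/s, Re = 3.61×10^4, ε/D = 1.27×10^-5, f = 0.02234, h_3 = f(L/D)V²/2g = 1.613 m
Series → Q common, losses add: H = Σh = 167.1 m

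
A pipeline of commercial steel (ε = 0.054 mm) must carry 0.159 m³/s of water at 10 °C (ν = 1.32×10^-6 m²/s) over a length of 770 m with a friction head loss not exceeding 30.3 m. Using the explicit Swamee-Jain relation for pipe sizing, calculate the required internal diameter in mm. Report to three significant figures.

Swamee-Jain (Type III): D = 0.66·[ε^1.25·(LQ²/(gh_f))^4.75 + ν·Q^9.4·(L/(gh_f))^5.2]^0.04
LQ²/(gh_f) = 0.06549; L/(gh_f) = 2.590
Term 1 = ε^1.25·(…)^4.75 = 1.10×10^-11; Term 2 = ν·Q^9.4·(…)^5.2 = 5.80×10^-12
D = 0.66·(1.10×10^-11 + 5.80×10^-12)^0.04 = 0.2447 m = 245 mm
Check: V = 3.38 m/s, Re = 6.27×10^5, f = 0.01543, h_f = 28.3 m ≈ 30.3 m ✓

D ≈ 245 mm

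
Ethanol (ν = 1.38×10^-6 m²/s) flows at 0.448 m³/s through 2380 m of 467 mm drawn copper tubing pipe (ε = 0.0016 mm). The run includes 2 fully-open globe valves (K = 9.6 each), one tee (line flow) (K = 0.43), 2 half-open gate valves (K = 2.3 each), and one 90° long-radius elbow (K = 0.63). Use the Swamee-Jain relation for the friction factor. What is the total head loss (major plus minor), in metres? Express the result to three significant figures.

H_L ≈ 29.9 m

V = 4Q/(πD²) = 2.615 m/s; V²/2g = 0.3487 m
Re = 8.85×10^5, ε/D = 3.43×10^-6 → f = 0.01193 (Swamee-Jain)
Major: h_f = f(L/D)·V²/2g = 0.01193·5096·0.3487 = 21.20 m
Minor: ΣK = 24.9; h_m = ΣK·V²/2g = 8.668 m
Total H_L = 21.20 + 8.668 = 29.87 m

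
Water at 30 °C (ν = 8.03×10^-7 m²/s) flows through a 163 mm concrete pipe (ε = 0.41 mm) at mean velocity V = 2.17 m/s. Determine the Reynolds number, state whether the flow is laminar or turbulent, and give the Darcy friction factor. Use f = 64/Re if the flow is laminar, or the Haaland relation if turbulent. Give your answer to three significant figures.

Re = VD/ν = 2.170·0.163/8.03×10^-7 = 4.40×10^5
Re > 4000 → turbulent; ε/D = 0.00252
Haaland: f = 0.02528

Re ≈ 4.40×10^5; turbulent; f ≈ 0.0253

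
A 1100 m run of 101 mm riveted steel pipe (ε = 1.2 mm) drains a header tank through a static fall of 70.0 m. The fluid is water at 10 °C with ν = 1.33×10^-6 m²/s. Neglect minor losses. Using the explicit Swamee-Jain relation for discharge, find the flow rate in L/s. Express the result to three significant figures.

Q ≈ 14.1 L/s

Swamee-Jain (Type II): Q = -0.965·√(gD⁵h_f/L)·ln[ε/(3.7D) + √(3.17ν²L/(gD³h_f))]
√(gD⁵h_f/L) = √(9.81·0.101⁵·70.0/1100) = 0.002561
ε/(3.7D) = 0.00321; √(3.17ν²L/(gD³h_f)) = 9.34×10^-5
Q = -0.965·0.002561·ln(0.003305) = 0.01412 m³/s
Check: V = 1.76 m/s, Re = 1.34×10^5, f = 0.04082, h_f = 70.4 m ≈ 70.0 m ✓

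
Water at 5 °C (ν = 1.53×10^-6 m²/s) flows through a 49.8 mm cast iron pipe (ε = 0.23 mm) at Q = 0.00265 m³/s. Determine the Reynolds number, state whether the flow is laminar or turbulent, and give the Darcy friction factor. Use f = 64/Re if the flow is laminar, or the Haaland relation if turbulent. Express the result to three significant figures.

Re ≈ 4.43×10^4; turbulent; f ≈ 0.0317

V = 4Q/(πD²) = 1.360 m/s
Re = VD/ν = 1.360·0.0498/1.53×10^-6 = 4.43×10^4
Re > 4000 → turbulent; ε/D = 0.00462
Haaland: f = 0.03165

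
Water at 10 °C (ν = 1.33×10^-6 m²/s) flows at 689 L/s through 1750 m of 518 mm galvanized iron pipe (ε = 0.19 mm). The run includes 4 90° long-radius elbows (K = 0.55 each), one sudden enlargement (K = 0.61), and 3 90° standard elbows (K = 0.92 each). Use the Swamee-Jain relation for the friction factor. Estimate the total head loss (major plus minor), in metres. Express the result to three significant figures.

V = 4Q/(πD²) = 3.269 m/s; V²/2g = 0.5448 m
Re = 1.27×10^6, ε/D = 3.67×10^-4 → f = 0.01619 (Swamee-Jain)
Major: h_f = f(L/D)·V²/2g = 0.01619·3378·0.5448 = 29.79 m
Minor: ΣK = 5.57; h_m = ΣK·V²/2g = 3.035 m
Total H_L = 29.79 + 3.035 = 32.83 m

H_L ≈ 32.8 m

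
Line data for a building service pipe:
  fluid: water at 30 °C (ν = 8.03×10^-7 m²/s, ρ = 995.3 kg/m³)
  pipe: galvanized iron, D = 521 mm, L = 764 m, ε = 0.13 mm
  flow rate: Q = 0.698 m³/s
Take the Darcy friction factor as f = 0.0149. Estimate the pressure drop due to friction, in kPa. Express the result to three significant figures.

Δp ≈ 117 kPa

V = 4Q/(πD²) = 4·0.698/(π·0.521²) = 3.274 m/s
h_f = f(L/D)V²/(2g) = 0.01490·(764/0.521)·3.274²/(2·9.81) = 11.94 m
Δp = ρg·h_f = 995.3·9.81·11.94 = 116.6 kPa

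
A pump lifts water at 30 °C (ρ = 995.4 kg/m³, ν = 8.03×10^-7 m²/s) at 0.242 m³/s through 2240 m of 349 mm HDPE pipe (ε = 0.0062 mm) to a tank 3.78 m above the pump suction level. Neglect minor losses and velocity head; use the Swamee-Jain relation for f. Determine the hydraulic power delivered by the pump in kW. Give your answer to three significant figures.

P_hyd ≈ 67.7 kW

V = 4Q/(πD²) = 2.530 m/s; Re = 1.10×10^6; ε/D = 1.78×10^-5; f = 0.01187
h_f = f(L/D)V²/2g = 24.86 m
Total head H = z + h_f = 3.78 + 24.86 = 28.64 m
P_hyd = ρgQH = 995.4·9.81·0.242·28.64 = 67.67 kW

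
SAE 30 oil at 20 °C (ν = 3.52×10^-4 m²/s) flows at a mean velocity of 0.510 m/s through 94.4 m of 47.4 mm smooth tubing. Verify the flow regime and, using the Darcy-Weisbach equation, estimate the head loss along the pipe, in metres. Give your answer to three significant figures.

Re = VD/ν = 0.510·0.04740/3.52×10^-4 = 68.7 → laminar (Re < 2300)
f = 64/Re = 0.9319
h_f = f(L/D)V²/(2g) = 0.9319·(94.4/0.04740)·0.510²/(2·9.81) = 24.60 m

h_f ≈ 24.6 m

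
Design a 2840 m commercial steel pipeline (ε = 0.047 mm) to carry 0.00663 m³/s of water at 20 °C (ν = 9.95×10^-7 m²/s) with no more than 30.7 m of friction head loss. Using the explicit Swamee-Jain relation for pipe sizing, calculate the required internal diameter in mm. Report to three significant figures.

Swamee-Jain (Type III): D = 0.66·[ε^1.25·(LQ²/(gh_f))^4.75 + ν·Q^9.4·(L/(gh_f))^5.2]^0.04
LQ²/(gh_f) = 4.145×10^-4; L/(gh_f) = 9.430
Term 1 = ε^1.25·(…)^4.75 = 3.34×10^-22; Term 2 = ν·Q^9.4·(…)^5.2 = 3.87×10^-22
D = 0.66·(3.34×10^-22 + 3.87×10^-22)^0.04 = 0.09416 m = 94.2 mm
Check: V = 0.952 m/s, Re = 9.01×10^4, f = 0.02069, h_f = 28.8 m ≈ 30.7 m ✓

D ≈ 94.2 mm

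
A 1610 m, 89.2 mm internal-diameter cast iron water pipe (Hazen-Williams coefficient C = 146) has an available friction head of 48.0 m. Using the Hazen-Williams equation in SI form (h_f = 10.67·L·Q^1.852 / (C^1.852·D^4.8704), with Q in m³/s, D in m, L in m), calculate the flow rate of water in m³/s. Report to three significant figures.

Q ≈ 0.0106 m³/s

Rearranging: Q = [h_f·C^1.852·D^4.8704 / (10.67·L)]^(1/1.852)
Q = [48.0·146^1.852·0.0892^4.8704 / (10.67·1610)]^0.540 = 0.01060 m³/s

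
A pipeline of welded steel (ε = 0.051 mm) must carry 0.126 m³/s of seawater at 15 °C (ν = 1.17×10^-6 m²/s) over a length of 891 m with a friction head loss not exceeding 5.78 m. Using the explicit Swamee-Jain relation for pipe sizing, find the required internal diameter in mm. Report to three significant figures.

Swamee-Jain (Type III): D = 0.66·[ε^1.25·(LQ²/(gh_f))^4.75 + ν·Q^9.4·(L/(gh_f))^5.2]^0.04
LQ²/(gh_f) = 0.2495; L/(gh_f) = 15.71
Term 1 = ε^1.25·(…)^4.75 = 5.89×10^-9; Term 2 = ν·Q^9.4·(…)^5.2 = 6.80×10^-9
D = 0.66·(5.89×10^-9 + 6.80×10^-9)^0.04 = 0.3189 m = 319 mm
Check: V = 1.58 m/s, Re = 4.30×10^5, f = 0.01535, h_f = 5.44 m ≈ 5.78 m ✓

D ≈ 319 mm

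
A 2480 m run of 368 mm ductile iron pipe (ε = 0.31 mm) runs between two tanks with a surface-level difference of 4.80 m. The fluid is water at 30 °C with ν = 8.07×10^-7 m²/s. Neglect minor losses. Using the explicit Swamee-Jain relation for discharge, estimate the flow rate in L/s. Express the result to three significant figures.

Q ≈ 89.6 L/s

Swamee-Jain (Type II): Q = -0.965·√(gD⁵h_f/L)·ln[ε/(3.7D) + √(3.17ν²L/(gD³h_f))]
√(gD⁵h_f/L) = √(9.81·0.368⁵·4.80/2480) = 0.01132
ε/(3.7D) = 2.28×10^-4; √(3.17ν²L/(gD³h_f)) = 4.67×10^-5
Q = -0.965·0.01132·ln(2.744×10^-4) = 0.08959 m³/s
Check: V = 0.842 m/s, Re = 3.84×10^5, f = 0.01984, h_f = 4.83 m ≈ 4.80 m ✓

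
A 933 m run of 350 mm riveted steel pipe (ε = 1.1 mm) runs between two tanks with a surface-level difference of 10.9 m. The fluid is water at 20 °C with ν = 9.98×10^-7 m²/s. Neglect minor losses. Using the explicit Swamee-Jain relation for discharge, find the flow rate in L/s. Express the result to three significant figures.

Swamee-Jain (Type II): Q = -0.965·√(gD⁵h_f/L)·ln[ε/(3.7D) + √(3.17ν²L/(gD³h_f))]
√(gD⁵h_f/L) = √(9.81·0.350⁵·10.9/933) = 0.02453
ε/(3.7D) = 8.49×10^-4; √(3.17ν²L/(gD³h_f)) = 2.53×10^-5
Q = -0.965·0.02453·ln(8.748×10^-4) = 0.1667 m³/s
Check: V = 1.73 m/s, Re = 6.08×10^5, f = 0.02682, h_f = 10.9 m ≈ 10.9 m ✓

Q ≈ 167 L/s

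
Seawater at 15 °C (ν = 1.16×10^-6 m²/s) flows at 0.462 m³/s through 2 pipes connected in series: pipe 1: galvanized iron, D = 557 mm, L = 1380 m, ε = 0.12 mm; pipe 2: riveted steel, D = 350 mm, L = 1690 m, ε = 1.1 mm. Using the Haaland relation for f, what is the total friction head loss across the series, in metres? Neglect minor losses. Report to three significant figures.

H ≈ 158 m

Pipe 1: V = 1.896 m/s, Re = 9.10×10^5, ε/D = 2.15×10^-4, f = 0.01484, h_1 = f(L/D)V²/2g = 6.736 m
Pipe 2: V = 4.802 m/s, Re = 1.45×10^6, ε/D = 0.00314, f = 0.02665, h_2 = f(L/D)V²/2g = 151.2 m
Series → Q common, losses add: H = Σh = 157.9 m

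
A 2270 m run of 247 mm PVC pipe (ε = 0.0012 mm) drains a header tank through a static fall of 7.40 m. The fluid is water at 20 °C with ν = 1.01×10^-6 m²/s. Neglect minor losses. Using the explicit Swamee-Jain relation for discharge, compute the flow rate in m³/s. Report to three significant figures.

Swamee-Jain (Type II): Q = -0.965·√(gD⁵h_f/L)·ln[ε/(3.7D) + √(3.17ν²L/(gD³h_f))]
√(gD⁵h_f/L) = √(9.81·0.247⁵·7.40/2270) = 0.005422
ε/(3.7D) = 1.31×10^-6; √(3.17ν²L/(gD³h_f)) = 8.19×10^-5
Q = -0.965·0.005422·ln(8.323×10^-5) = 0.04915 m³/s
Check: V = 1.03 m/s, Re = 2.51×10^5, f = 0.01492, h_f = 7.35 m ≈ 7.40 m ✓

Q ≈ 0.0492 m³/s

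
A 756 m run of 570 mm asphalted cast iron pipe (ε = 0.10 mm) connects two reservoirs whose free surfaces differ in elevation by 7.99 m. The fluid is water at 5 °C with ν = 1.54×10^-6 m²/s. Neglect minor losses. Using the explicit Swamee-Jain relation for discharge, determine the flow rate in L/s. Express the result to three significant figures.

Swamee-Jain (Type II): Q = -0.965·√(gD⁵h_f/L)·ln[ε/(3.7D) + √(3.17ν²L/(gD³h_f))]
√(gD⁵h_f/L) = √(9.81·0.570⁵·7.99/756) = 0.07898
ε/(3.7D) = 4.74×10^-5; √(3.17ν²L/(gD³h_f)) = 1.98×10^-5
Q = -0.965·0.07898·ln(6.720×10^-5) = 0.7323 m³/s
Check: V = 2.87 m/s, Re = 1.06×10^6, f = 0.01444, h_f = 8.04 m ≈ 7.99 m ✓

Q ≈ 732 L/s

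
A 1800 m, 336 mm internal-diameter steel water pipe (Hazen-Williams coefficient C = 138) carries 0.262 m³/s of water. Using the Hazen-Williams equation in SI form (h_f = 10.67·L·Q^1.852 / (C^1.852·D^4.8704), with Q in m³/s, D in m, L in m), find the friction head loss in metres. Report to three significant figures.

h_f ≈ 35.5 m

h_f = 10.67·1800·0.262^1.852 / (138^1.852·0.336^4.8704) = 35.48 m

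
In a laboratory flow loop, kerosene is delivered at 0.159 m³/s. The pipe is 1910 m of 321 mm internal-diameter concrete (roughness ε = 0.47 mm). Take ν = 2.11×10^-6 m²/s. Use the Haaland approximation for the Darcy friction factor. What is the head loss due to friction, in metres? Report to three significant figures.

h_f ≈ 26.1 m

V = 4Q/(πD²) = 4·0.159/(π·0.321²) = 1.965 m/s
Re = VD/ν = 1.965·0.321/2.11×10^-6 = 2.99×10^5 → turbulent
ε/D = 0.47/321 = 0.00146
Haaland: f = 0.02229
h_f = f(L/D)V²/(2g) = 0.02229·(1910/0.321)·1.965²/(2·9.81) = 26.10 m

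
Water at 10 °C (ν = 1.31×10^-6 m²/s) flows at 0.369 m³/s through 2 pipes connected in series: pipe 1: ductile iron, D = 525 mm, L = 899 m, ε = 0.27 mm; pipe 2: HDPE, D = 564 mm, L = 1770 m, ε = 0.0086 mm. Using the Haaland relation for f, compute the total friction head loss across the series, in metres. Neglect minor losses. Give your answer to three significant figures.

Pipe 1: V = 1.705 m/s, Re = 6.83×10^5, ε/D = 5.14×10^-4, f = 0.01746, h_1 = f(L/D)V²/2g = 4.427 m
Pipe 2: V = 1.477 m/s, Re = 6.36×10^5, ε/D = 1.52×10^-5, f = 0.01273, h_2 = f(L/D)V²/2g = 4.441 m
Series → Q common, losses add: H = Σh = 8.869 m

H ≈ 8.87 m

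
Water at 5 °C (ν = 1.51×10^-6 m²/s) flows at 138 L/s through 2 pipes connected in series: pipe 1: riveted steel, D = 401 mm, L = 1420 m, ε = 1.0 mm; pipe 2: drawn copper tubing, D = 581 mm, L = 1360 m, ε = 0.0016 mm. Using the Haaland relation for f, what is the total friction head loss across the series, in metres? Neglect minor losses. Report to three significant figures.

H ≈ 5.97 m

Pipe 1: V = 1.093 m/s, Re = 2.90×10^5, ε/D = 0.00249, f = 0.02538, h_1 = f(L/D)V²/2g = 5.469 m
Pipe 2: V = 0.5205 m/s, Re = 2.00×10^5, ε/D = 2.75×10^-6, f = 0.01551, h_2 = f(L/D)V²/2g = 0.5014 m
Series → Q common, losses add: H = Σh = 5.971 m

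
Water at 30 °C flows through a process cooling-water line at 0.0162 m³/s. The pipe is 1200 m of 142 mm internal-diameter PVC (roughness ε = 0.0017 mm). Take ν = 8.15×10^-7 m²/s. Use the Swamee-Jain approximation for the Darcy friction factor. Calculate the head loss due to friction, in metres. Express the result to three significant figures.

V = 4Q/(πD²) = 4·0.0162/(π·0.142²) = 1.023 m/s
Re = VD/ν = 1.023·0.142/8.15×10^-7 = 1.78×10^5 → turbulent
ε/D = 0.0017/142 = 1.20×10^-5
Swamee-Jain: f = 0.01599
h_f = f(L/D)V²/(2g) = 0.01599·(1200/0.142)·1.023²/(2·9.81) = 7.207 m

h_f ≈ 7.21 m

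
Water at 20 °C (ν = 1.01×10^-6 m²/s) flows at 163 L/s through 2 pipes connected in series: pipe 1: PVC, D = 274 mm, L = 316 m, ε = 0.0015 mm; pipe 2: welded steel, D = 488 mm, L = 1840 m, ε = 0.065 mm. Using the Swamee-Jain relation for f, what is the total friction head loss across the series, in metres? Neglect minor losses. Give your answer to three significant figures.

Pipe 1: V = 2.764 m/s, Re = 7.50×10^5, ε/D = 5.47×10^-6, f = 0.01230, h_1 = f(L/D)V²/2g = 5.527 m
Pipe 2: V = 0.8715 m/s, Re = 4.21×10^5, ε/D = 1.33×10^-4, f = 0.01512, h_2 = f(L/D)V²/2g = 2.206 m
Series → Q common, losses add: H = Σh = 7.734 m

H ≈ 7.73 m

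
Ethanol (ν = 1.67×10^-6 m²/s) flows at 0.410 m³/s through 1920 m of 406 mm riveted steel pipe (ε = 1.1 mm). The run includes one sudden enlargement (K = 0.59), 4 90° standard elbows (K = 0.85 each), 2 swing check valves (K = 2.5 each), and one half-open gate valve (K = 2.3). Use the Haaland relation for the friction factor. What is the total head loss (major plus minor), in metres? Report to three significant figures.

V = 4Q/(πD²) = 3.167 m/s; V²/2g = 0.5112 m
Re = 7.70×10^5, ε/D = 0.00271 → f = 0.02565 (Haaland)
Major: h_f = f(L/D)·V²/2g = 0.02565·4729·0.5112 = 62.02 m
Minor: ΣK = 11.3; h_m = ΣK·V²/2g = 5.771 m
Total H_L = 62.02 + 5.771 = 67.79 m

H_L ≈ 67.8 m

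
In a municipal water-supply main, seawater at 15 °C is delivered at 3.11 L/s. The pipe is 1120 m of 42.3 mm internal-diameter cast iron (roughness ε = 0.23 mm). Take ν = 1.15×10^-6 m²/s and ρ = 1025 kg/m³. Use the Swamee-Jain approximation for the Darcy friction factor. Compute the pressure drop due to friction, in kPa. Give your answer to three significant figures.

V = 4Q/(πD²) = 4·0.00311/(π·0.0423²) = 2.213 m/s
Re = VD/ν = 2.213·0.0423/1.15×10^-6 = 8.14×10^4 → turbulent
ε/D = 0.23/42.3 = 0.00544
Swamee-Jain: f = 0.03252
h_f = f(L/D)V²/(2g) = 0.03252·(1120/0.0423)·2.213²/(2·9.81) = 214.9 m
Δp = ρg·h_f = 1025·9.81·214.9 = 2161 kPa

Δp ≈ 2160 kPa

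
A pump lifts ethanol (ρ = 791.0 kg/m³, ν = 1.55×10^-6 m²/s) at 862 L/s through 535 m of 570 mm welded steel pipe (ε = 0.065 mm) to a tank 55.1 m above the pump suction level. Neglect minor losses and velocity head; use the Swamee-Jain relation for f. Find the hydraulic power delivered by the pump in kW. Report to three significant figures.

P_hyd ≈ 418 kW

V = 4Q/(πD²) = 3.378 m/s; Re = 1.24×10^6; ε/D = 1.14×10^-4; f = 0.01349
h_f = f(L/D)V²/2g = 7.366 m
Total head H = z + h_f = 55.1 + 7.366 = 62.47 m
P_hyd = ρgQH = 791.0·9.81·0.862·62.47 = 417.8 kW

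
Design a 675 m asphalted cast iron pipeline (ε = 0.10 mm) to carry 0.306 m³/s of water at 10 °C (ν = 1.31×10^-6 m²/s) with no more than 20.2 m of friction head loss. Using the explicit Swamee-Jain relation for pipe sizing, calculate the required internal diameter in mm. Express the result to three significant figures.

D ≈ 338 mm

Swamee-Jain (Type III): D = 0.66·[ε^1.25·(LQ²/(gh_f))^4.75 + ν·Q^9.4·(L/(gh_f))^5.2]^0.04
LQ²/(gh_f) = 0.3190; L/(gh_f) = 3.406
Term 1 = ε^1.25·(…)^4.75 = 4.39×10^-8; Term 2 = ν·Q^9.4·(…)^5.2 = 1.12×10^-8
D = 0.66·(4.39×10^-8 + 1.12×10^-8)^0.04 = 0.3382 m = 338 mm
Check: V = 3.41 m/s, Re = 8.79×10^5, f = 0.01581, h_f = 18.7 m ≈ 20.2 m ✓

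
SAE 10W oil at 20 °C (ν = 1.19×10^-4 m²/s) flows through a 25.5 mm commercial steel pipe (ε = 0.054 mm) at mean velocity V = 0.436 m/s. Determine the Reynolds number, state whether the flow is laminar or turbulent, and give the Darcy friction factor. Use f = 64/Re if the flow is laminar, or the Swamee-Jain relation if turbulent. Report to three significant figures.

Re = VD/ν = 0.4360·0.0255/1.19×10^-4 = 93.4
Re < 2300 → laminar → f = 64/Re = 0.6850

Re ≈ 93.4; laminar; f = 64/Re ≈ 0.685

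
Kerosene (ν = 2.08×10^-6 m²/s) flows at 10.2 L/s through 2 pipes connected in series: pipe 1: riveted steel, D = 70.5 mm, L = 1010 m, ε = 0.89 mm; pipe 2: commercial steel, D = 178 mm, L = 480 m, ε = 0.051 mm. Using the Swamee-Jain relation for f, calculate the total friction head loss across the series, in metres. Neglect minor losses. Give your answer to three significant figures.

H ≈ 210 m

Pipe 1: V = 2.613 m/s, Re = 8.86×10^4, ε/D = 0.0126, f = 0.04192, h_1 = f(L/D)V²/2g = 209.0 m
Pipe 2: V = 0.4099 m/s, Re = 3.51×10^4, ε/D = 2.87×10^-4, f = 0.02345, h_2 = f(L/D)V²/2g = 0.5416 m
Series → Q common, losses add: H = Σh = 209.5 m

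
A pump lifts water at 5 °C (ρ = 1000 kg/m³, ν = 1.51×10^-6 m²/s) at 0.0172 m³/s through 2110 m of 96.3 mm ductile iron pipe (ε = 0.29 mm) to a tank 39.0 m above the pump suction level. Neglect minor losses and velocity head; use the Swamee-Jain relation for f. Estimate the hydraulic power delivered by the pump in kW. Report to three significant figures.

V = 4Q/(πD²) = 2.361 m/s; Re = 1.51×10^5; ε/D = 0.00301; f = 0.02728
h_f = f(L/D)V²/2g = 169.9 m
Total head H = z + h_f = 39.0 + 169.9 = 208.9 m
P_hyd = ρgQH = 1000·9.81·0.0172·208.9 = 35.25 kW

P_hyd ≈ 35.2 kW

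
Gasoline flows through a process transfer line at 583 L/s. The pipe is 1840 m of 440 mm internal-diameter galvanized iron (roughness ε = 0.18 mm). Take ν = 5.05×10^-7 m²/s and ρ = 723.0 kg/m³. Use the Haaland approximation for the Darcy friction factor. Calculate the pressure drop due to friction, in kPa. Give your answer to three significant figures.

V = 4Q/(πD²) = 4·0.583/(π·0.440²) = 3.834 m/s
Re = VD/ν = 3.834·0.440/5.05×10^-7 = 3.34×10^6 → turbulent
ε/D = 0.18/440 = 4.09×10^-4
Haaland: f = 0.01616
h_f = f(L/D)V²/(2g) = 0.01616·(1840/0.440)·3.834²/(2·9.81) = 50.64 m
Δp = ρg·h_f = 723.0·9.81·50.64 = 359.2 kPa

Δp ≈ 359 kPa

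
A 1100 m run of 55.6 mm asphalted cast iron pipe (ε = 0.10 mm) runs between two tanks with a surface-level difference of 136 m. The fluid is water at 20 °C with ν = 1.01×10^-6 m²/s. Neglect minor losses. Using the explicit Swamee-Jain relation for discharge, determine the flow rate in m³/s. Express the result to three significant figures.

Q ≈ 0.00573 m³/s

Swamee-Jain (Type II): Q = -0.965·√(gD⁵h_f/L)·ln[ε/(3.7D) + √(3.17ν²L/(gD³h_f))]
√(gD⁵h_f/L) = √(9.81·0.0556⁵·136/1100) = 8.028×10^-4
ε/(3.7D) = 4.86×10^-4; √(3.17ν²L/(gD³h_f)) = 1.25×10^-4
Q = -0.965·8.028×10^-4·ln(6.106×10^-4) = 0.005733 m³/s
Check: V = 2.36 m/s, Re = 1.30×10^5, f = 0.02440, h_f = 137 m ≈ 136 m ✓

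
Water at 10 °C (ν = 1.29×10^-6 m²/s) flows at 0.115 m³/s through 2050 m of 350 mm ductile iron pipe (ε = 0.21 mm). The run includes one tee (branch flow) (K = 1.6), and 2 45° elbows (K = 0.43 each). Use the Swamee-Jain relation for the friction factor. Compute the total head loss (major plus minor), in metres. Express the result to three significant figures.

V = 4Q/(πD²) = 1.195 m/s; V²/2g = 0.07282 m
Re = 3.24×10^5, ε/D = 6.00×10^-4 → f = 0.01879 (Swamee-Jain)
Major: h_f = f(L/D)·V²/2g = 0.01879·5857·0.07282 = 8.014 m
Minor: ΣK = 2.46; h_m = ΣK·V²/2g = 0.1791 m
Total H_L = 8.014 + 0.1791 = 8.193 m

H_L ≈ 8.19 m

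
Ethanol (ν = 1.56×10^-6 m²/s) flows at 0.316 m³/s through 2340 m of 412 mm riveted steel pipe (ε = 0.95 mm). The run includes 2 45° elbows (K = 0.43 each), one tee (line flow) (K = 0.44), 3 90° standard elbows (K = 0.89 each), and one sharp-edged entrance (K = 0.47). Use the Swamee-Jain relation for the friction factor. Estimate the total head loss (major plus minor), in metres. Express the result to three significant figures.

V = 4Q/(πD²) = 2.370 m/s; V²/2g = 0.2864 m
Re = 6.26×10^5, ε/D = 0.00231 → f = 0.02469 (Swamee-Jain)
Major: h_f = f(L/D)·V²/2g = 0.02469·5680·0.2864 = 40.16 m
Minor: ΣK = 4.44; h_m = ΣK·V²/2g = 1.271 m
Total H_L = 40.16 + 1.271 = 41.43 m

H_L ≈ 41.4 m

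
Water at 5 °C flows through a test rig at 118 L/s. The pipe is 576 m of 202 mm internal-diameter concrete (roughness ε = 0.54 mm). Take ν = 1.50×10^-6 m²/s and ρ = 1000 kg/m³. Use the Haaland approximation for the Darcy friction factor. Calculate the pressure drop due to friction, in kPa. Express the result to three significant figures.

V = 4Q/(πD²) = 4·0.118/(π·0.202²) = 3.682 m/s
Re = VD/ν = 3.682·0.202/1.50×10^-6 = 4.96×10^5 → turbulent
ε/D = 0.54/202 = 0.00267
Haaland: f = 0.02565
h_f = f(L/D)V²/(2g) = 0.02565·(576/0.202)·3.682²/(2·9.81) = 50.55 m
Δp = ρg·h_f = 1000·9.81·50.55 = 495.9 kPa

Δp ≈ 496 kPa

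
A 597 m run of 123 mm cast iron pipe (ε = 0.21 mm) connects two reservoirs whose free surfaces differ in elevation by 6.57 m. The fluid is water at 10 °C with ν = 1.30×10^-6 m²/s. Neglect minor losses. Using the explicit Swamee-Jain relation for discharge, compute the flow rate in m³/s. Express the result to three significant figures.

Q ≈ 0.0124 m³/s

Swamee-Jain (Type II): Q = -0.965·√(gD⁵h_f/L)·ln[ε/(3.7D) + √(3.17ν²L/(gD³h_f))]
√(gD⁵h_f/L) = √(9.81·0.123⁵·6.57/597) = 0.001743
ε/(3.7D) = 4.61×10^-4; √(3.17ν²L/(gD³h_f)) = 1.63×10^-4
Q = -0.965·0.001743·ln(6.247×10^-4) = 0.01241 m³/s
Check: V = 1.04 m/s, Re = 9.88×10^4, f = 0.02456, h_f = 6.63 m ≈ 6.57 m ✓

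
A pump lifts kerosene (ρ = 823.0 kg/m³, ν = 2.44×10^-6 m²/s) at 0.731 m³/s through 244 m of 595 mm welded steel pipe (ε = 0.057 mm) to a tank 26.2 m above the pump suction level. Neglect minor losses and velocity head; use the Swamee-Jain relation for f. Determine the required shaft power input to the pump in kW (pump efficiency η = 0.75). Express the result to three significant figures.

P_shaft ≈ 222 kW

V = 4Q/(πD²) = 2.629 m/s; Re = 6.41×10^5; ε/D = 9.58×10^-5; f = 0.01403
h_f = f(L/D)V²/2g = 2.026 m
Total head H = z + h_f = 26.2 + 2.026 = 28.23 m
P_hyd = ρgQH = 823.0·9.81·0.731·28.23 = 166.6 kW
P_shaft = P_hyd/η = 166.6/0.75 = 222.1 kW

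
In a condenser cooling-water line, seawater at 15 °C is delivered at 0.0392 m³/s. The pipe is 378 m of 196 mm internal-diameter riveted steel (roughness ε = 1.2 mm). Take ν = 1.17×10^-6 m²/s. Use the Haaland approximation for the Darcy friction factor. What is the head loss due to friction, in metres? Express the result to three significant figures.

V = 4Q/(πD²) = 4·0.0392/(π·0.196²) = 1.299 m/s
Re = VD/ν = 1.299·0.196/1.17×10^-6 = 2.18×10^5 → turbulent
ε/D = 1.2/196 = 0.00612
Haaland: f = 0.03273
h_f = f(L/D)V²/(2g) = 0.03273·(378/0.196)·1.299²/(2·9.81) = 5.431 m

h_f ≈ 5.43 m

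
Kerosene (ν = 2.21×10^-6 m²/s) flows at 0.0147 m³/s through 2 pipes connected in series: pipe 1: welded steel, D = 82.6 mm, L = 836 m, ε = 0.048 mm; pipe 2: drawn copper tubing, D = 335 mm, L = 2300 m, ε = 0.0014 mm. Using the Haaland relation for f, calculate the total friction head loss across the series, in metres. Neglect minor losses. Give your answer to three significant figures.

Pipe 1: V = 2.743 m/s, Re = 1.03×10^5, ε/D = 5.81×10^-4, f = 0.02034, h_1 = f(L/D)V²/2g = 78.96 m
Pipe 2: V = 0.1668 m/s, Re = 2.53×10^4, ε/D = 4.18×10^-6, f = 0.02430, h_2 = f(L/D)V²/2g = 0.2366 m
Series → Q common, losses add: H = Σh = 79.20 m

H ≈ 79.2 m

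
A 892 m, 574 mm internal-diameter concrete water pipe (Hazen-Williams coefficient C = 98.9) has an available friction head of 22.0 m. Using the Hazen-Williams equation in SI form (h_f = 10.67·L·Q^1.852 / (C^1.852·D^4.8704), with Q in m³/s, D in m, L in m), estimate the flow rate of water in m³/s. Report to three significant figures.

Rearranging: Q = [h_f·C^1.852·D^4.8704 / (10.67·L)]^(1/1.852)
Q = [22.0·98.9^1.852·0.574^4.8704 / (10.67·892)]^0.540 = 0.8666 m³/s

Q ≈ 0.867 m³/s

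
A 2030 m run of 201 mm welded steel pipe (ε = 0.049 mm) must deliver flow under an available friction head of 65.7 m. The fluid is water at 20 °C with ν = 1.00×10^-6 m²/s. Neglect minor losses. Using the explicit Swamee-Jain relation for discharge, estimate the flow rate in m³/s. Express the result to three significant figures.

Q ≈ 0.0906 m³/s

Swamee-Jain (Type II): Q = -0.965·√(gD⁵h_f/L)·ln[ε/(3.7D) + √(3.17ν²L/(gD³h_f))]
√(gD⁵h_f/L) = √(9.81·0.201⁵·65.7/2030) = 0.01021
ε/(3.7D) = 6.59×10^-5; √(3.17ν²L/(gD³h_f)) = 3.51×10^-5
Q = -0.965·0.01021·ln(1.010×10^-4) = 0.09062 m³/s
Check: V = 2.86 m/s, Re = 5.74×10^5, f = 0.01574, h_f = 66.1 m ≈ 65.7 m ✓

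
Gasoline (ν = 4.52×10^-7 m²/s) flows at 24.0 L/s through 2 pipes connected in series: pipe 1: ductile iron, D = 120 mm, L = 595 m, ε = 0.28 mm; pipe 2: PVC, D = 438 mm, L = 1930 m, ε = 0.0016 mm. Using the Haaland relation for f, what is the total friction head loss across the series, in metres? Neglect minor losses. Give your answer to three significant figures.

H ≈ 28.2 m

Pipe 1: V = 2.122 m/s, Re = 5.63×10^5, ε/D = 0.00233, f = 0.02472, h_1 = f(L/D)V²/2g = 28.13 m
Pipe 2: V = 0.1593 m/s, Re = 1.54×10^5, ε/D = 3.65×10^-6, f = 0.01633, h_2 = f(L/D)V²/2g = 0.09304 m
Series → Q common, losses add: H = Σh = 28.22 m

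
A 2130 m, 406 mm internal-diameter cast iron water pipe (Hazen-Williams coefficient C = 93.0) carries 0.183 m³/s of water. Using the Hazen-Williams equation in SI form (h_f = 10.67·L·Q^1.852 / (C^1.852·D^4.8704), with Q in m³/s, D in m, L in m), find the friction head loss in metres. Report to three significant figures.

h_f = 10.67·2130·0.183^1.852 / (93.0^1.852·0.406^4.8704) = 17.85 m

h_f ≈ 17.8 m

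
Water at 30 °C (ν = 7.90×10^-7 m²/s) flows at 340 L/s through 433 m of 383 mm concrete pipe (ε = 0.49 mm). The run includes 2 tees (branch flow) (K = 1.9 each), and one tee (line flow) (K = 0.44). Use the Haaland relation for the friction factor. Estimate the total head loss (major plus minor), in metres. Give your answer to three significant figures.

H_L ≈ 12.5 m

V = 4Q/(πD²) = 2.951 m/s; V²/2g = 0.4439 m
Re = 1.43×10^6, ε/D = 0.00128 → f = 0.02107 (Haaland)
Major: h_f = f(L/D)·V²/2g = 0.02107·1131·0.4439 = 10.57 m
Minor: ΣK = 4.24; h_m = ΣK·V²/2g = 1.882 m
Total H_L = 10.57 + 1.882 = 12.45 m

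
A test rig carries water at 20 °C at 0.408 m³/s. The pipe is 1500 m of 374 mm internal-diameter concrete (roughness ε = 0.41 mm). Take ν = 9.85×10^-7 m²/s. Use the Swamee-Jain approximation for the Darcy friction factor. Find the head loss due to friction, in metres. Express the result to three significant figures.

h_f ≈ 57.4 m

V = 4Q/(πD²) = 4·0.408/(π·0.374²) = 3.714 m/s
Re = VD/ν = 3.714·0.374/9.85×10^-7 = 1.41×10^6 → turbulent
ε/D = 0.41/374 = 0.00110
Swamee-Jain: f = 0.02036
h_f = f(L/D)V²/(2g) = 0.02036·(1500/0.374)·3.714²/(2·9.81) = 57.40 m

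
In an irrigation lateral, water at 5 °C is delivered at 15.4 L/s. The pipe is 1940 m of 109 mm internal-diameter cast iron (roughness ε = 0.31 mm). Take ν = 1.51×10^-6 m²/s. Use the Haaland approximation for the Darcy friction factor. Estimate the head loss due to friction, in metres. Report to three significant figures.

h_f ≈ 66.3 m

V = 4Q/(πD²) = 4·0.0154/(π·0.109²) = 1.650 m/s
Re = VD/ν = 1.650·0.109/1.51×10^-6 = 1.19×10^5 → turbulent
ε/D = 0.31/109 = 0.00284
Haaland: f = 0.02685
h_f = f(L/D)V²/(2g) = 0.02685·(1940/0.109)·1.650²/(2·9.81) = 66.35 m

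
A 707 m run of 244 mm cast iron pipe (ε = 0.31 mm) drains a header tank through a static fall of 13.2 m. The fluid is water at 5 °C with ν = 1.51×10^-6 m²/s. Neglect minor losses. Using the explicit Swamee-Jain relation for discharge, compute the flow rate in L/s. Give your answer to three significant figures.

Swamee-Jain (Type II): Q = -0.965·√(gD⁵h_f/L)·ln[ε/(3.7D) + √(3.17ν²L/(gD³h_f))]
√(gD⁵h_f/L) = √(9.81·0.244⁵·13.2/707) = 0.01259
ε/(3.7D) = 3.43×10^-4; √(3.17ν²L/(gD³h_f)) = 5.21×10^-5
Q = -0.965·0.01259·ln(3.955×10^-4) = 0.09516 m³/s
Check: V = 2.04 m/s, Re = 3.29×10^5, f = 0.02173, h_f = 13.3 m ≈ 13.2 m ✓

Q ≈ 95.2 L/s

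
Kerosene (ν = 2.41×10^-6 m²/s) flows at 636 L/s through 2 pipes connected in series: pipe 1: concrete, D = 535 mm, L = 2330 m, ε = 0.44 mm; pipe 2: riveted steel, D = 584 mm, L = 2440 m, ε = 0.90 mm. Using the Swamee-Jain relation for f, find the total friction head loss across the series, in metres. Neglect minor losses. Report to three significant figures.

Pipe 1: V = 2.829 m/s, Re = 6.28×10^5, ε/D = 8.22×10^-4, f = 0.01940, h_1 = f(L/D)V²/2g = 34.46 m
Pipe 2: V = 2.374 m/s, Re = 5.75×10^5, ε/D = 0.00154, f = 0.02237, h_2 = f(L/D)V²/2g = 26.86 m
Series → Q common, losses add: H = Σh = 61.32 m

H ≈ 61.3 m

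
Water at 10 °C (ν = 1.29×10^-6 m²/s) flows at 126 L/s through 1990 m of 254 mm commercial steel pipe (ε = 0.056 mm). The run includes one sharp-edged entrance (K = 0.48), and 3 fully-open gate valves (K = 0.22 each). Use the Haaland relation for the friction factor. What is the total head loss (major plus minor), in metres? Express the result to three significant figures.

V = 4Q/(πD²) = 2.487 m/s; V²/2g = 0.3152 m
Re = 4.90×10^5, ε/D = 2.20×10^-4 → f = 0.01550 (Haaland)
Major: h_f = f(L/D)·V²/2g = 0.01550·7835·0.3152 = 38.28 m
Minor: ΣK = 1.14; h_m = ΣK·V²/2g = 0.3593 m
Total H_L = 38.28 + 0.3593 = 38.64 m

H_L ≈ 38.6 m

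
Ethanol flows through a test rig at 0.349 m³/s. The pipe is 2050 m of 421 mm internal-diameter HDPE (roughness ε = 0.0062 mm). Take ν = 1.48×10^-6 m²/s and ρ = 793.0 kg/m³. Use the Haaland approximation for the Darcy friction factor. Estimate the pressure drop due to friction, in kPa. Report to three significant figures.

V = 4Q/(πD²) = 4·0.349/(π·0.421²) = 2.507 m/s
Re = VD/ν = 2.507·0.421/1.48×10^-6 = 7.13×10^5 → turbulent
ε/D = 0.0062/421 = 1.47×10^-5
Haaland: f = 0.01249
h_f = f(L/D)V²/(2g) = 0.01249·(2050/0.421)·2.507²/(2·9.81) = 19.48 m
Δp = ρg·h_f = 793.0·9.81·19.48 = 151.6 kPa

Δp ≈ 152 kPa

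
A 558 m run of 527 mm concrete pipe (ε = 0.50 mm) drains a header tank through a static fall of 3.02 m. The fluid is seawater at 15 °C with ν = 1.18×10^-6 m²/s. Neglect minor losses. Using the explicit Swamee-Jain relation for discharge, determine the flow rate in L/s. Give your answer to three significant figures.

Q ≈ 367 L/s

Swamee-Jain (Type II): Q = -0.965·√(gD⁵h_f/L)·ln[ε/(3.7D) + √(3.17ν²L/(gD³h_f))]
√(gD⁵h_f/L) = √(9.81·0.527⁵·3.02/558) = 0.04646
ε/(3.7D) = 2.56×10^-4; √(3.17ν²L/(gD³h_f)) = 2.38×10^-5
Q = -0.965·0.04646·ln(2.803×10^-4) = 0.3667 m³/s
Check: V = 1.68 m/s, Re = 7.51×10^5, f = 0.01991, h_f = 3.04 m ≈ 3.02 m ✓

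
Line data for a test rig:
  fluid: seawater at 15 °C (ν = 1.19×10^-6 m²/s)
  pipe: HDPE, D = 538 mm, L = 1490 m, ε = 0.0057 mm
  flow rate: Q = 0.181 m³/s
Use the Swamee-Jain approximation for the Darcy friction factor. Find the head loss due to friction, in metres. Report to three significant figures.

V = 4Q/(πD²) = 4·0.181/(π·0.538²) = 0.7962 m/s
Re = VD/ν = 0.7962·0.538/1.19×10^-6 = 3.60×10^5 → turbulent
ε/D = 0.0057/538 = 1.06×10^-5
Swamee-Jain: f = 0.01403
h_f = f(L/D)V²/(2g) = 0.01403·(1490/0.538)·0.7962²/(2·9.81) = 1.256 m

h_f ≈ 1.26 m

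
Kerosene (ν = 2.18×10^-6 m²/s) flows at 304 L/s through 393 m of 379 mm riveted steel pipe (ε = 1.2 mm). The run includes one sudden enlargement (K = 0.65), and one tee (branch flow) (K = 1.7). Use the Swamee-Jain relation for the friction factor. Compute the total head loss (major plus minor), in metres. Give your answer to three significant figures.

H_L ≈ 11.2 m

V = 4Q/(πD²) = 2.695 m/s; V²/2g = 0.3701 m
Re = 4.68×10^5, ε/D = 0.00317 → f = 0.02696 (Swamee-Jain)
Major: h_f = f(L/D)·V²/2g = 0.02696·1037·0.3701 = 10.35 m
Minor: ΣK = 2.35; h_m = ΣK·V²/2g = 0.8697 m
Total H_L = 10.35 + 0.8697 = 11.22 m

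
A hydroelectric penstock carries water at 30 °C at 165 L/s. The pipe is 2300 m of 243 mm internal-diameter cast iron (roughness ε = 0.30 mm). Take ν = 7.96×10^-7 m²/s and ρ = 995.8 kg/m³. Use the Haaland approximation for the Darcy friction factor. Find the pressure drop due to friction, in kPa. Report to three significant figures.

V = 4Q/(πD²) = 4·0.165/(π·0.243²) = 3.558 m/s
Re = VD/ν = 3.558·0.243/7.96×10^-7 = 1.09×10^6 → turbulent
ε/D = 0.30/243 = 0.00123
Haaland: f = 0.02094
h_f = f(L/D)V²/(2g) = 0.02094·(2300/0.243)·3.558²/(2·9.81) = 127.8 m
Δp = ρg·h_f = 995.8·9.81·127.8 = 1249 kPa

Δp ≈ 1250 kPa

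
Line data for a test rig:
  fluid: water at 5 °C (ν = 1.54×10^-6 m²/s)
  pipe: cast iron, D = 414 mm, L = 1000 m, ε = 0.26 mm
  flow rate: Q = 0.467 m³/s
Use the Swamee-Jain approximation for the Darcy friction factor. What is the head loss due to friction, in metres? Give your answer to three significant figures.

V = 4Q/(πD²) = 4·0.467/(π·0.414²) = 3.469 m/s
Re = VD/ν = 3.469·0.414/1.54×10^-6 = 9.33×10^5 → turbulent
ε/D = 0.26/414 = 6.28×10^-4
Swamee-Jain: f = 0.01814
h_f = f(L/D)V²/(2g) = 0.01814·(1000/0.414)·3.469²/(2·9.81) = 26.88 m

h_f ≈ 26.9 m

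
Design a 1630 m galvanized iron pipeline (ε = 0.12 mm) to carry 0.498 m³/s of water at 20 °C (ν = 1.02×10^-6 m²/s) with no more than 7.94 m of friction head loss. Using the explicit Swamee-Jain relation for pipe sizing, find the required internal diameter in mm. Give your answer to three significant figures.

D ≈ 581 mm

Swamee-Jain (Type III): D = 0.66·[ε^1.25·(LQ²/(gh_f))^4.75 + ν·Q^9.4·(L/(gh_f))^5.2]^0.04
LQ²/(gh_f) = 5.190; L/(gh_f) = 20.93
Term 1 = ε^1.25·(…)^4.75 = 0.0313; Term 2 = ν·Q^9.4·(…)^5.2 = 0.0107
D = 0.66·(0.0313 + 0.0107)^0.04 = 0.5814 m = 581 mm
Check: V = 1.88 m/s, Re = 1.07×10^6, f = 0.01479, h_f = 7.43 m ≈ 7.94 m ✓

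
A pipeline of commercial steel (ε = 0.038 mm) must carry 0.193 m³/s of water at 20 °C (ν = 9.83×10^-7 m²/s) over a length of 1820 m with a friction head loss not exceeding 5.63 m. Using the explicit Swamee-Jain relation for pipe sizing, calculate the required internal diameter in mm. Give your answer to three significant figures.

Swamee-Jain (Type III): D = 0.66·[ε^1.25·(LQ²/(gh_f))^4.75 + ν·Q^9.4·(L/(gh_f))^5.2]^0.04
LQ²/(gh_f) = 1.227; L/(gh_f) = 32.95
Term 1 = ε^1.25·(…)^4.75 = 7.90×10^-6; Term 2 = ν·Q^9.4·(…)^5.2 = 1.48×10^-5
D = 0.66·(7.90×10^-6 + 1.48×10^-5)^0.04 = 0.4303 m = 430 mm
Check: V = 1.33 m/s, Re = 5.81×10^5, f = 0.01408, h_f = 5.35 m ≈ 5.63 m ✓

D ≈ 430 mm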